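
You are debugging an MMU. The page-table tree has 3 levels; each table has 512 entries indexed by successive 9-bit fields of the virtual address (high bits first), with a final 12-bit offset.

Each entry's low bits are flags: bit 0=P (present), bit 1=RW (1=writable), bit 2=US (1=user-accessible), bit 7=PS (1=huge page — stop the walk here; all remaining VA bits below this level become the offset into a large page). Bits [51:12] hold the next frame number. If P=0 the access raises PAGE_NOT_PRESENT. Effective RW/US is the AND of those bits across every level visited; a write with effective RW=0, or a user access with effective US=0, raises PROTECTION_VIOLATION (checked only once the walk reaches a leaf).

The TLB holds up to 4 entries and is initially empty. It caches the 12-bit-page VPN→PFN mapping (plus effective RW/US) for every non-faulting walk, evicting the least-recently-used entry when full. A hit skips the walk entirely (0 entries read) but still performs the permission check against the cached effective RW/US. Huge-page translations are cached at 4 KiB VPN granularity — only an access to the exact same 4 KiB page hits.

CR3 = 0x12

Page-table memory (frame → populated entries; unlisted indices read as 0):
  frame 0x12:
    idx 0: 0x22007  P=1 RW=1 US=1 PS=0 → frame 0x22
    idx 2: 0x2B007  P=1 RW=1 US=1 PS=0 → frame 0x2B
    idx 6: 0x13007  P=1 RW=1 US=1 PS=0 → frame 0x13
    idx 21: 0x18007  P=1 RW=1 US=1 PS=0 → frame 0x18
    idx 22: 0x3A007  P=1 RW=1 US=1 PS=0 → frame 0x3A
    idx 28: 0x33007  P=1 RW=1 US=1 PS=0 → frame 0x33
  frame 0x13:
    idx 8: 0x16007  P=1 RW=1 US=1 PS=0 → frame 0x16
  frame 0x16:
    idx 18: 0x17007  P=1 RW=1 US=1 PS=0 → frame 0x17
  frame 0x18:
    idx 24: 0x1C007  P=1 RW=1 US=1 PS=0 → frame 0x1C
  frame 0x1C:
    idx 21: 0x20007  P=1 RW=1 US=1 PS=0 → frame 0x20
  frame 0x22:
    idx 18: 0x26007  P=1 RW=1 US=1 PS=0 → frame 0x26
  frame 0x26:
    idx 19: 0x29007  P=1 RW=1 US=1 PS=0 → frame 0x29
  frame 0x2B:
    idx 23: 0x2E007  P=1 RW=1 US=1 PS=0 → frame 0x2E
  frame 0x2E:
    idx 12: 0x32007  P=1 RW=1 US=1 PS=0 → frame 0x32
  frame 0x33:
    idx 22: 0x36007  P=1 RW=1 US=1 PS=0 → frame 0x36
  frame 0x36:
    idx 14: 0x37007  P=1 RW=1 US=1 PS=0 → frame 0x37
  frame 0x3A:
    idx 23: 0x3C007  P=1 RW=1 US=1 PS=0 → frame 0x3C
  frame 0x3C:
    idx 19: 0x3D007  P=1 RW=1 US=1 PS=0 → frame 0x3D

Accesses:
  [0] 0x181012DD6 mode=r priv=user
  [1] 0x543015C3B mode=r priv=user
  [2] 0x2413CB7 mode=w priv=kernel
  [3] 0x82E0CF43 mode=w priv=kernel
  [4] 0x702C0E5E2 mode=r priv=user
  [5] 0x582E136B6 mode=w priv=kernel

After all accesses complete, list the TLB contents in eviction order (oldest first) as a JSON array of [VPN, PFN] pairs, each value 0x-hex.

Per-access translation:
#0 VA=0x181012DD6 (r,user):
  L0: frame=0x12 idx=6 entry=0x13007 [P=1 RW=1 US=1 PS=0]
  L1: frame=0x13 idx=8 entry=0x16007 [P=1 RW=1 US=1 PS=0]
  L2: frame=0x16 idx=18 entry=0x17007 [P=1 RW=1 US=1 PS=0]
  ✓ 0x17DD6  — 3 lookups
#1 VA=0x543015C3B (r,user):
  L0: frame=0x12 idx=21 entry=0x18007 [P=1 RW=1 US=1 PS=0]
  L1: frame=0x18 idx=24 entry=0x1C007 [P=1 RW=1 US=1 PS=0]
  L2: frame=0x1C idx=21 entry=0x20007 [P=1 RW=1 US=1 PS=0]
  ✓ 0x20C3B  — 3 lookups
#2 VA=0x2413CB7 (w,kernel):
  L0: frame=0x12 idx=0 entry=0x22007 [P=1 RW=1 US=1 PS=0]
  L1: frame=0x22 idx=18 entry=0x26007 [P=1 RW=1 US=1 PS=0]
  L2: frame=0x26 idx=19 entry=0x29007 [P=1 RW=1 US=1 PS=0]
  ✓ 0x29CB7  — 3 lookups
#3 VA=0x82E0CF43 (w,kernel):
  L0: frame=0x12 idx=2 entry=0x2B007 [P=1 RW=1 US=1 PS=0]
  L1: frame=0x2B idx=23 entry=0x2E007 [P=1 RW=1 US=1 PS=0]
  L2: frame=0x2E idx=12 entry=0x32007 [P=1 RW=1 US=1 PS=0]
  ✓ 0x32F43  — 3 lookups
#4 VA=0x702C0E5E2 (r,user):
  L0: frame=0x12 idx=28 entry=0x33007 [P=1 RW=1 US=1 PS=0]
  L1: frame=0x33 idx=22 entry=0x36007 [P=1 RW=1 US=1 PS=0]
  L2: frame=0x36 idx=14 entry=0x37007 [P=1 RW=1 US=1 PS=0]
  ✓ 0x375E2  — 3 lookups
#5 VA=0x582E136B6 (w,kernel):
  L0: frame=0x12 idx=22 entry=0x3A007 [P=1 RW=1 US=1 PS=0]
  L1: frame=0x3A idx=23 entry=0x3C007 [P=1 RW=1 US=1 PS=0]
  L2: frame=0x3C idx=19 entry=0x3D007 [P=1 RW=1 US=1 PS=0]
  ✓ 0x3D6B6  — 3 lookups

TLB: [["0x2413", "0x29"], ["0x82E0C", "0x32"], ["0x702C0E", "0x37"], ["0x582E13", "0x3D"]]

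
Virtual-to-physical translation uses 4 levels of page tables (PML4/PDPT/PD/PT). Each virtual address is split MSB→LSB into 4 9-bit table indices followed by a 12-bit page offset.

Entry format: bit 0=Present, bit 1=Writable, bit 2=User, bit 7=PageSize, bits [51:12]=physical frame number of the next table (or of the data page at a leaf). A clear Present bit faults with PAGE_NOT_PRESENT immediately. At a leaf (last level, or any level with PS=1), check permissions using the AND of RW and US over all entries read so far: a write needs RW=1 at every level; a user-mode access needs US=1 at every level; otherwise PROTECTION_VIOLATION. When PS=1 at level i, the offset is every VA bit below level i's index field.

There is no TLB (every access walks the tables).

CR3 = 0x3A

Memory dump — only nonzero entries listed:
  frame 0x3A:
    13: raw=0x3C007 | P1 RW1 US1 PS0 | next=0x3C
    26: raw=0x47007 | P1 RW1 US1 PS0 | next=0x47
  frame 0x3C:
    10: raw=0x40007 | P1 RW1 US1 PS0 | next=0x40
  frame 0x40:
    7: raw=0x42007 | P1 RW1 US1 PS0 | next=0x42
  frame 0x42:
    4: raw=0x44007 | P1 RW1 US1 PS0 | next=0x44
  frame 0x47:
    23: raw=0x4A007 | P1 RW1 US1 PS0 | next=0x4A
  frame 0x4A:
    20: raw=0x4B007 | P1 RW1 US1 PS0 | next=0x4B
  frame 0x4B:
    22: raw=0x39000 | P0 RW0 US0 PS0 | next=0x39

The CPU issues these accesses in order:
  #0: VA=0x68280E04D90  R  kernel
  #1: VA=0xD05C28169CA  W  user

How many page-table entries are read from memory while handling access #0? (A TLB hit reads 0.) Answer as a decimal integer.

Per-access translation:
#0 VA=0x68280E04D90 (r,kernel):
  lvl0: tbl 0x3A, slot 13 ⇒ 0x3C007 (P1/RW1/US1/PS0)
  lvl1: tbl 0x3C, slot 10 ⇒ 0x40007 (P1/RW1/US1/PS0)
  lvl2: tbl 0x40, slot 7 ⇒ 0x42007 (P1/RW1/US1/PS0)
  lvl3: tbl 0x42, slot 4 ⇒ 0x44007 (P1/RW1/US1/PS0)
  → PA=0x44D90  (4 entries read)
#1 VA=0xD05C28169CA (w,user):
  lvl0: tbl 0x3A, slot 26 ⇒ 0x47007 (P1/RW1/US1/PS0)
  lvl1: tbl 0x47, slot 23 ⇒ 0x4A007 (P1/RW1/US1/PS0)
  lvl2: tbl 0x4A, slot 20 ⇒ 0x4B007 (P1/RW1/US1/PS0)
  lvl3: tbl 0x4B, slot 22 ⇒ 0x39000 (P0/RW0/US0/PS0)
  ✗ PAGE_NOT_PRESENT  [4 reads]

Entries read for #0: 4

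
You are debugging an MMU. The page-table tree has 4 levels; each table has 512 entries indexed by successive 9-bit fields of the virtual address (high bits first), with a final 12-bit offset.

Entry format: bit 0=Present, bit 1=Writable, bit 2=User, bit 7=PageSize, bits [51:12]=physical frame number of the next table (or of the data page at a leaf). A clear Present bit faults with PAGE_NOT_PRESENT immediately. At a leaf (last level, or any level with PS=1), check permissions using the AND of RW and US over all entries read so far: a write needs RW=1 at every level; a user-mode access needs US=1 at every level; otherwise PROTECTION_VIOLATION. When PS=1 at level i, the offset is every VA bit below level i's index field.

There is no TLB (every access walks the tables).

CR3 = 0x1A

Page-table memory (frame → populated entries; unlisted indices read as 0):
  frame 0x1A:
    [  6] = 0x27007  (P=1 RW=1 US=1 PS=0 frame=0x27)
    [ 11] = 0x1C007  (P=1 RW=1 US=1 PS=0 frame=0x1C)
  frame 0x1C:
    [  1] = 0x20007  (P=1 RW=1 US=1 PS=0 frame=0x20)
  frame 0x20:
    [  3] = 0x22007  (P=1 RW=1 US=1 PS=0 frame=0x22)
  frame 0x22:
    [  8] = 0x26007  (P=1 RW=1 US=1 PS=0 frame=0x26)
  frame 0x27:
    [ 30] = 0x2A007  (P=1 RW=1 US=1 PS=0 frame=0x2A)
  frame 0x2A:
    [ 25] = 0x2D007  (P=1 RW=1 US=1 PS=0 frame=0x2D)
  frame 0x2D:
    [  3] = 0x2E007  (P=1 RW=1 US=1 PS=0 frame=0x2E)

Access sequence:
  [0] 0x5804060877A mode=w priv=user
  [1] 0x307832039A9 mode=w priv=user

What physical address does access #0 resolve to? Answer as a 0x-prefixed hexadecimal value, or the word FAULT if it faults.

Per-access translation:
#0 VA=0x5804060877A (w,user):
  [0] read 0x1A idx=11: raw=0x1C007 flags P=1 W=1 U=1 S=0
  [1] read 0x1C idx=1: raw=0x20007 flags P=1 W=1 U=1 S=0
  [2] read 0x20 idx=3: raw=0x22007 flags P=1 W=1 U=1 S=0
  [3] read 0x22 idx=8: raw=0x26007 flags P=1 W=1 U=1 S=0
  ✓ 0x2677A  — 4 lookups
#1 VA=0x307832039A9 (w,user):
  [0] read 0x1A idx=6: raw=0x27007 flags P=1 W=1 U=1 S=0
  [1] read 0x27 idx=30: raw=0x2A007 flags P=1 W=1 U=1 S=0
  [2] read 0x2A idx=25: raw=0x2D007 flags P=1 W=1 U=1 S=0
  [3] read 0x2D idx=3: raw=0x2E007 flags P=1 W=1 U=1 S=0
  ✓ 0x2E9A9  — 4 lookups

Access #0 PA: 0x2677A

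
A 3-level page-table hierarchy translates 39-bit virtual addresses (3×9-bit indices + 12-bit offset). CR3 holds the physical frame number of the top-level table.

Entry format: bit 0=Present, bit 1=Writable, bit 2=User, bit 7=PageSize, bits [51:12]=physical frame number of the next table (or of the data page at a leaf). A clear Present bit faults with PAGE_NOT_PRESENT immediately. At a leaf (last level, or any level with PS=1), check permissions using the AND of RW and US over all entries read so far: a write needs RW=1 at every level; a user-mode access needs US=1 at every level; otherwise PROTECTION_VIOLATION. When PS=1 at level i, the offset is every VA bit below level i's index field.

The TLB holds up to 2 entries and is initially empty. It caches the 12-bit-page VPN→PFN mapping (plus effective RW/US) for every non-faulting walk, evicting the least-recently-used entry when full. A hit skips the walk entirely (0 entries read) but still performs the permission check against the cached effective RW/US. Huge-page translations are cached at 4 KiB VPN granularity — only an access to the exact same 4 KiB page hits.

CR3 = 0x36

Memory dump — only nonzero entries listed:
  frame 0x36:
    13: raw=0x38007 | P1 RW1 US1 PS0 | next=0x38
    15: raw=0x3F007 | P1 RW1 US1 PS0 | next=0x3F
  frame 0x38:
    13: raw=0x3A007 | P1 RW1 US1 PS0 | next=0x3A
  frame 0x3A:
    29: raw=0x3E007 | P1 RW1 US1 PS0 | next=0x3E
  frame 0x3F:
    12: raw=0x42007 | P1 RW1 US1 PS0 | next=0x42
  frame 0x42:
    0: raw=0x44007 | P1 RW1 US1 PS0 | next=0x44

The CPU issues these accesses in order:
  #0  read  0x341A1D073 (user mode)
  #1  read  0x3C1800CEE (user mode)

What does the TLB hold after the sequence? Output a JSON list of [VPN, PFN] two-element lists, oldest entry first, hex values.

Walk each access:
#0 VA=0x341A1D073 (r,user):
  L0 @0x36[13] → 0x38007  P=1,RW=1,US=1,PS=0
  L1 @0x38[13] → 0x3A007  P=1,RW=1,US=1,PS=0
  L2 @0x3A[29] → 0x3E007  P=1,RW=1,US=1,PS=0
  ✓ 0x3E073  — 3 lookups
#1 VA=0x3C1800CEE (r,user):
  L0 @0x36[15] → 0x3F007  P=1,RW=1,US=1,PS=0
  L1 @0x3F[12] → 0x42007  P=1,RW=1,US=1,PS=0
  L2 @0x42[0] → 0x44007  P=1,RW=1,US=1,PS=0
  ✓ 0x44CEE  — 3 lookups

TLB: [["0x341A1D", "0x3E"], ["0x3C1800", "0x44"]]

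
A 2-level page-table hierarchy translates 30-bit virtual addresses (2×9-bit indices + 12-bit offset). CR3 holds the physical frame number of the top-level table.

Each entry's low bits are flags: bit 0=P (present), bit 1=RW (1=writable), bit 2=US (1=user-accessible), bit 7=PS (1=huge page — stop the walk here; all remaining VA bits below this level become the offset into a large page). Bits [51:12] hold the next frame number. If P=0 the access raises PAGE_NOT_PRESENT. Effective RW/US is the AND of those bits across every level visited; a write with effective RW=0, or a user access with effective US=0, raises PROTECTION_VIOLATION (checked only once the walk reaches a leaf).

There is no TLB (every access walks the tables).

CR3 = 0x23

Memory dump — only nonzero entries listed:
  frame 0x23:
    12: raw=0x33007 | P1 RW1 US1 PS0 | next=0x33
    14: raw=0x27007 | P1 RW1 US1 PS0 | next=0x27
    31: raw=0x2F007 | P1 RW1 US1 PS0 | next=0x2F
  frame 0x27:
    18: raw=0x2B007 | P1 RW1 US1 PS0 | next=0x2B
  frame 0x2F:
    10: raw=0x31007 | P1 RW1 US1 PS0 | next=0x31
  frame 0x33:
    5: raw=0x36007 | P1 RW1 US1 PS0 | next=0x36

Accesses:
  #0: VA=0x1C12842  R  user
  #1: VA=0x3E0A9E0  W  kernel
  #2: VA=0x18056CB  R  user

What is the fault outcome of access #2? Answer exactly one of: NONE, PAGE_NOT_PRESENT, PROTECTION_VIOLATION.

Per-access translation:
#0 VA=0x1C12842 (r,user):
  L0: frame=0x23 idx=14 entry=0x27007 [P=1 RW=1 US=1 PS=0]
  L1: frame=0x27 idx=18 entry=0x2B007 [P=1 RW=1 US=1 PS=0]
  ⇒ phys 0x2B842  [2 reads]
#1 VA=0x3E0A9E0 (w,kernel):
  L0: frame=0x23 idx=31 entry=0x2F007 [P=1 RW=1 US=1 PS=0]
  L1: frame=0x2F idx=10 entry=0x31007 [P=1 RW=1 US=1 PS=0]
  ⇒ phys 0x319E0  [2 reads]
#2 VA=0x18056CB (r,user):
  L0: frame=0x23 idx=12 entry=0x33007 [P=1 RW=1 US=1 PS=0]
  L1: frame=0x33 idx=5 entry=0x36007 [P=1 RW=1 US=1 PS=0]
  ⇒ phys 0x366CB  [2 reads]

Access #2 fault: NONE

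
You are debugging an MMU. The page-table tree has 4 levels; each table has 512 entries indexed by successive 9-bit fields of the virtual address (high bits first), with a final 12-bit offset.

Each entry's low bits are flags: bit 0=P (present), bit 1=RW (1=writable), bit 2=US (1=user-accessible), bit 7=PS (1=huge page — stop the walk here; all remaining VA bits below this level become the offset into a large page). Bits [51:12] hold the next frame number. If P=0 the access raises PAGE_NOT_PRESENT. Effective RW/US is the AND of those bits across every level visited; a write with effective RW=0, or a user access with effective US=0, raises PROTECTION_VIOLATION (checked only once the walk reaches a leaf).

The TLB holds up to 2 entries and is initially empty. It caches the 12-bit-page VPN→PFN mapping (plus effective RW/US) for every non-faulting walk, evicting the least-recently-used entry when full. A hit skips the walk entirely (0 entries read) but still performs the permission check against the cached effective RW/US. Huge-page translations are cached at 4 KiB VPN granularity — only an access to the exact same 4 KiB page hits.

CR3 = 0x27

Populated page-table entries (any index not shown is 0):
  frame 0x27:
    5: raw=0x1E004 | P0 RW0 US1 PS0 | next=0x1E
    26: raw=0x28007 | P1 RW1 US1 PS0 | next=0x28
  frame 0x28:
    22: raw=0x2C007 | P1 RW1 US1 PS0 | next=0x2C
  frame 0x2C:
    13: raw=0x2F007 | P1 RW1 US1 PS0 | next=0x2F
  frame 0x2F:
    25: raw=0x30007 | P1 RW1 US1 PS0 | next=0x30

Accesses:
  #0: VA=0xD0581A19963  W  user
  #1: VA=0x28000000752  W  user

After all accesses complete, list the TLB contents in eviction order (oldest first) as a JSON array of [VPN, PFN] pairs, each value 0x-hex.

Trace:
#0 VA=0xD0581A19963 (w,user):
  lvl0: tbl 0x27, slot 26 ⇒ 0x28007 (P1/RW1/US1/PS0)
  lvl1: tbl 0x28, slot 22 ⇒ 0x2C007 (P1/RW1/US1/PS0)
  lvl2: tbl 0x2C, slot 13 ⇒ 0x2F007 (P1/RW1/US1/PS0)
  lvl3: tbl 0x2F, slot 25 ⇒ 0x30007 (P1/RW1/US1/PS0)
  ✓ 0x30963  — 4 lookups
#1 VA=0x28000000752 (w,user):
  lvl0: tbl 0x27, slot 5 ⇒ 0x1E004 (P0/RW0/US1/PS0)
  ✗ PAGE_NOT_PRESENT  [1 reads]

TLB: [["0xD0581A19", "0x30"]]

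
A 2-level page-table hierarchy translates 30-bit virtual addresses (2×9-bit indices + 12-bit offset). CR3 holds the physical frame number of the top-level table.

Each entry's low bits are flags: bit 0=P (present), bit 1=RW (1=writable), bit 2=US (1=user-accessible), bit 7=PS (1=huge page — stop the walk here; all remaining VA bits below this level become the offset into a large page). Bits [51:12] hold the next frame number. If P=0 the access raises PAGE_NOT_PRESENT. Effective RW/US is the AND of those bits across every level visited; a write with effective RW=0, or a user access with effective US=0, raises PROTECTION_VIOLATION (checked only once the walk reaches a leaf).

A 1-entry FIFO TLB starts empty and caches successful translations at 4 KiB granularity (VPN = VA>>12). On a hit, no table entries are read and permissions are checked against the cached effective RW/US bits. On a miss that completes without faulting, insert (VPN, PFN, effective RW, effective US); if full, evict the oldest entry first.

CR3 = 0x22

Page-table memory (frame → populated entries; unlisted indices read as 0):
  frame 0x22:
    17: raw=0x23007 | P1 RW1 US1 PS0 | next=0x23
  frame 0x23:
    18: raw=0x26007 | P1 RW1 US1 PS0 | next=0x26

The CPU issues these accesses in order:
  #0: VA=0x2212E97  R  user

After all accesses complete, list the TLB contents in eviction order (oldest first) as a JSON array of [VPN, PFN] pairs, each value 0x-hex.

Per-access translation:
#0 VA=0x2212E97 (r,user):
  [0] read 0x22 idx=17: raw=0x23007 flags P=1 W=1 U=1 S=0
  [1] read 0x23 idx=18: raw=0x26007 flags P=1 W=1 U=1 S=0
  → PA=0x26E97  (2 entries read)

TLB: [["0x2212", "0x26"]]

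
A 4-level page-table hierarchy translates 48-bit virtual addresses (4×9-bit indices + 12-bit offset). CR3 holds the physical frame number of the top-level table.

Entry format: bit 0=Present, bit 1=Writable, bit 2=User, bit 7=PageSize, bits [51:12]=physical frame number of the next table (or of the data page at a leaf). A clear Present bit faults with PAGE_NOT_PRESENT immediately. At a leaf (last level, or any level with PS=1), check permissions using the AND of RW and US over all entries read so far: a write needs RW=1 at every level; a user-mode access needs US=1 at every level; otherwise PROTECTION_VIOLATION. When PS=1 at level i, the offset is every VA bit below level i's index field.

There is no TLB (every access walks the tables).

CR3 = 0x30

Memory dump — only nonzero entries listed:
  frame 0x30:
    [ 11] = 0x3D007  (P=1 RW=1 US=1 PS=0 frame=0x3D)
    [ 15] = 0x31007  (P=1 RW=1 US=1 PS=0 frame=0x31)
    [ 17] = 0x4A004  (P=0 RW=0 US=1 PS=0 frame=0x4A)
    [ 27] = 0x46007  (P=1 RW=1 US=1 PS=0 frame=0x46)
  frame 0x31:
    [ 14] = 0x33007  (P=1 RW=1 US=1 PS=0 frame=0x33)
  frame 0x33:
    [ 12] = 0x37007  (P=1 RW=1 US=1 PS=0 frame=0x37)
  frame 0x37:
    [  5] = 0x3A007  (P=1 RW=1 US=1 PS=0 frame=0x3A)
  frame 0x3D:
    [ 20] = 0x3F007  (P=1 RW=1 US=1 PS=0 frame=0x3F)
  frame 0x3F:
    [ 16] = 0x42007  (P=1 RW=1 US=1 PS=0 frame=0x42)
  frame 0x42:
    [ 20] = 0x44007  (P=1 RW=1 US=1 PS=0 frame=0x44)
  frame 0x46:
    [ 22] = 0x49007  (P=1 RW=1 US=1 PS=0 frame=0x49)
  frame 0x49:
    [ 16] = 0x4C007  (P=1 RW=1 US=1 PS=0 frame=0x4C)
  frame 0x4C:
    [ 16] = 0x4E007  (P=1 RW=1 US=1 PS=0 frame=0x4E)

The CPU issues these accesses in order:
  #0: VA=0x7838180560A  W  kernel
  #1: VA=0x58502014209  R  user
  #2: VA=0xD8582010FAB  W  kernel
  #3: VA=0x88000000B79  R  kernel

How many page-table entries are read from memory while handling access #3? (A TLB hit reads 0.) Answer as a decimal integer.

Per-access translation:
#0 VA=0x7838180560A (w,kernel):
  L0: frame=0x30 idx=15 entry=0x31007 [P=1 RW=1 US=1 PS=0]
  L1: frame=0x31 idx=14 entry=0x33007 [P=1 RW=1 US=1 PS=0]
  L2: frame=0x33 idx=12 entry=0x37007 [P=1 RW=1 US=1 PS=0]
  L3: frame=0x37 idx=5 entry=0x3A007 [P=1 RW=1 US=1 PS=0]
  → PA=0x3A60A  (4 entries read)
#1 VA=0x58502014209 (r,user):
  L0: frame=0x30 idx=11 entry=0x3D007 [P=1 RW=1 US=1 PS=0]
  L1: frame=0x3D idx=20 entry=0x3F007 [P=1 RW=1 US=1 PS=0]
  L2: frame=0x3F idx=16 entry=0x42007 [P=1 RW=1 US=1 PS=0]
  L3: frame=0x42 idx=20 entry=0x44007 [P=1 RW=1 US=1 PS=0]
  → PA=0x44209  (4 entries read)
#2 VA=0xD8582010FAB (w,kernel):
  L0: frame=0x30 idx=27 entry=0x46007 [P=1 RW=1 US=1 PS=0]
  L1: frame=0x46 idx=22 entry=0x49007 [P=1 RW=1 US=1 PS=0]
  L2: frame=0x49 idx=16 entry=0x4C007 [P=1 RW=1 US=1 PS=0]
  L3: frame=0x4C idx=16 entry=0x4E007 [P=1 RW=1 US=1 PS=0]
  → PA=0x4EFAB  (4 entries read)
#3 VA=0x88000000B79 (r,kernel):
  L0: frame=0x30 idx=17 entry=0x4A004 [P=0 RW=0 US=1 PS=0]
  → PAGE_NOT_PRESENT  (1 entries read)

Entries read for #3: 1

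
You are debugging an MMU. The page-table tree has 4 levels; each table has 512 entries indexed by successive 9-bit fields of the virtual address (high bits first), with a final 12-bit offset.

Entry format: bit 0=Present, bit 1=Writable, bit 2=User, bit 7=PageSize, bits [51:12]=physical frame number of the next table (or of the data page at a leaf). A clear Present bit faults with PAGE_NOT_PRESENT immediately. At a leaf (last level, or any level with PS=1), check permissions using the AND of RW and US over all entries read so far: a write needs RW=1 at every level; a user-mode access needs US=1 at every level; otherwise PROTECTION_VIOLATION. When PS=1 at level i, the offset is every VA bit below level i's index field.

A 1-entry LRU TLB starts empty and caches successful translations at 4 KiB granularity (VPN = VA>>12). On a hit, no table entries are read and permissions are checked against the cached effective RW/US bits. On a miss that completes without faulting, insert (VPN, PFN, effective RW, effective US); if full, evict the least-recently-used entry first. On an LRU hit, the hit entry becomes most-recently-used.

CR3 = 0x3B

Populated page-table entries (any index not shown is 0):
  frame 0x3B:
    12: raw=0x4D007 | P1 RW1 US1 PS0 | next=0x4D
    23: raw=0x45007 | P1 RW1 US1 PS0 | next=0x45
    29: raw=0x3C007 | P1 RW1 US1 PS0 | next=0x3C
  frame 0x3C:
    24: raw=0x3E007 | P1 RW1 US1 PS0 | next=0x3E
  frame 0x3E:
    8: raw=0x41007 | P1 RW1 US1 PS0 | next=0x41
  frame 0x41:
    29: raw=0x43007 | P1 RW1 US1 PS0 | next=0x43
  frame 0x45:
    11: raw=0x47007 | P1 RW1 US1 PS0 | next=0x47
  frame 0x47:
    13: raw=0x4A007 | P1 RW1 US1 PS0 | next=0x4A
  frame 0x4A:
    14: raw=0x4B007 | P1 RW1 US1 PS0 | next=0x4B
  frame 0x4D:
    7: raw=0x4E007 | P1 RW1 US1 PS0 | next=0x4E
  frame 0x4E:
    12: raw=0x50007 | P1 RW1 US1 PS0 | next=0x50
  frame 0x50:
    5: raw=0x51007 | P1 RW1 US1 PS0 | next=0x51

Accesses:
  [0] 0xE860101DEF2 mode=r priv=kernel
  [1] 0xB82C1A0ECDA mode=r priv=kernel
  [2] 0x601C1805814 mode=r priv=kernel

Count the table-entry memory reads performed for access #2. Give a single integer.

Walk each access:
#0 VA=0xE860101DEF2 (r,kernel):
  lvl0: tbl 0x3B, slot 29 ⇒ 0x3C007 (P1/RW1/US1/PS0)
  lvl1: tbl 0x3C, slot 24 ⇒ 0x3E007 (P1/RW1/US1/PS0)
  lvl2: tbl 0x3E, slot 8 ⇒ 0x41007 (P1/RW1/US1/PS0)
  lvl3: tbl 0x41, slot 29 ⇒ 0x43007 (P1/RW1/US1/PS0)
  → PA=0x43EF2  (4 entries read)
#1 VA=0xB82C1A0ECDA (r,kernel):
  lvl0: tbl 0x3B, slot 23 ⇒ 0x45007 (P1/RW1/US1/PS0)
  lvl1: tbl 0x45, slot 11 ⇒ 0x47007 (P1/RW1/US1/PS0)
  lvl2: tbl 0x47, slot 13 ⇒ 0x4A007 (P1/RW1/US1/PS0)
  lvl3: tbl 0x4A, slot 14 ⇒ 0x4B007 (P1/RW1/US1/PS0)
  → PA=0x4BCDA  (4 entries read)
#2 VA=0x601C1805814 (r,kernel):
  lvl0: tbl 0x3B, slot 12 ⇒ 0x4D007 (P1/RW1/US1/PS0)
  lvl1: tbl 0x4D, slot 7 ⇒ 0x4E007 (P1/RW1/US1/PS0)
  lvl2: tbl 0x4E, slot 12 ⇒ 0x50007 (P1/RW1/US1/PS0)
  lvl3: tbl 0x50, slot 5 ⇒ 0x51007 (P1/RW1/US1/PS0)
  → PA=0x51814  (4 entries read)

Entries read for #2: 4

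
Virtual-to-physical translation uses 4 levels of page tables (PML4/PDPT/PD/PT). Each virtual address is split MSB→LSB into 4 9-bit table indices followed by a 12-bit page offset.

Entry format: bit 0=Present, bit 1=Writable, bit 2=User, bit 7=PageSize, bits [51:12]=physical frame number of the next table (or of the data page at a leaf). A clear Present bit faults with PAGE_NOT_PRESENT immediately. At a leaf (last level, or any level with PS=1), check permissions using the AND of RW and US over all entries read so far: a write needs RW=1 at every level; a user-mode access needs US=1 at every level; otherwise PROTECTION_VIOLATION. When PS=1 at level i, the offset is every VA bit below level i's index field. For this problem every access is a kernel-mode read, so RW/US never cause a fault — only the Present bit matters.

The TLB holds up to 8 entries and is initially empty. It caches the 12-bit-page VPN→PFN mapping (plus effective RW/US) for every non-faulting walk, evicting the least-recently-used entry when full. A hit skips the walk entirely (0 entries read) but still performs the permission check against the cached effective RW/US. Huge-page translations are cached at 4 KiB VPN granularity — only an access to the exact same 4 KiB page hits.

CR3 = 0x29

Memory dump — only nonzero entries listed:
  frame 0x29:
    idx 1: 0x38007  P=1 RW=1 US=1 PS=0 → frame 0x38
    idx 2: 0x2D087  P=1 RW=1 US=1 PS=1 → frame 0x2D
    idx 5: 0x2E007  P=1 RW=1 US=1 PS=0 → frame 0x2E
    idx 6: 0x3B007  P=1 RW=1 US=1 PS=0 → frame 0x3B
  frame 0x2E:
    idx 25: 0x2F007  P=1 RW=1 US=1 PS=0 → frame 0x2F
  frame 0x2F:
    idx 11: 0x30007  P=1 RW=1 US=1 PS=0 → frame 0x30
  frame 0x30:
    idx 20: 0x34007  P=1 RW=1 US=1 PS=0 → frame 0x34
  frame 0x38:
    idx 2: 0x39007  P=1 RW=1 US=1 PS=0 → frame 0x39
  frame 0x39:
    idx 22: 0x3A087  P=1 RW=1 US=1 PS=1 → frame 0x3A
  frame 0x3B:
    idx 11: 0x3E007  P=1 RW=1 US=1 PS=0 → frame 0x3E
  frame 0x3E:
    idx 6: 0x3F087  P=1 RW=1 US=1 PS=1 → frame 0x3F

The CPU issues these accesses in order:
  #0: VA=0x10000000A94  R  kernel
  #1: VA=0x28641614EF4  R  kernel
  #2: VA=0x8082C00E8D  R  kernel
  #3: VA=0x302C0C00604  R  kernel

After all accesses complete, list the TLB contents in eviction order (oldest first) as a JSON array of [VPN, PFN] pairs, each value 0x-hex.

Trace:
#0 VA=0x10000000A94 (r,kernel):
  [0] read 0x29 idx=2: raw=0x2D087 flags P=1 W=1 U=1 S=1
  → PA=0x2DA94 (huge @L0)  (1 entries read)
#1 VA=0x28641614EF4 (r,kernel):
  [0] read 0x29 idx=5: raw=0x2E007 flags P=1 W=1 U=1 S=0
  [1] read 0x2E idx=25: raw=0x2F007 flags P=1 W=1 U=1 S=0
  [2] read 0x2F idx=11: raw=0x30007 flags P=1 W=1 U=1 S=0
  [3] read 0x30 idx=20: raw=0x34007 flags P=1 W=1 U=1 S=0
  → PA=0x34EF4  (4 entries read)
#2 VA=0x8082C00E8D (r,kernel):
  [0] read 0x29 idx=1: raw=0x38007 flags P=1 W=1 U=1 S=0
  [1] read 0x38 idx=2: raw=0x39007 flags P=1 W=1 U=1 S=0
  [2] read 0x39 idx=22: raw=0x3A087 flags P=1 W=1 U=1 S=1
  → PA=0x3AE8D (huge @L2)  (3 entries read)
#3 VA=0x302C0C00604 (r,kernel):
  [0] read 0x29 idx=6: raw=0x3B007 flags P=1 W=1 U=1 S=0
  [1] read 0x3B idx=11: raw=0x3E007 flags P=1 W=1 U=1 S=0
  [2] read 0x3E idx=6: raw=0x3F087 flags P=1 W=1 U=1 S=1
  → PA=0x3F604 (huge @L2)  (3 entries read)

TLB: [["0x10000000", "0x2D"], ["0x28641614", "0x34"], ["0x8082C00", "0x3A"], ["0x302C0C00", "0x3F"]]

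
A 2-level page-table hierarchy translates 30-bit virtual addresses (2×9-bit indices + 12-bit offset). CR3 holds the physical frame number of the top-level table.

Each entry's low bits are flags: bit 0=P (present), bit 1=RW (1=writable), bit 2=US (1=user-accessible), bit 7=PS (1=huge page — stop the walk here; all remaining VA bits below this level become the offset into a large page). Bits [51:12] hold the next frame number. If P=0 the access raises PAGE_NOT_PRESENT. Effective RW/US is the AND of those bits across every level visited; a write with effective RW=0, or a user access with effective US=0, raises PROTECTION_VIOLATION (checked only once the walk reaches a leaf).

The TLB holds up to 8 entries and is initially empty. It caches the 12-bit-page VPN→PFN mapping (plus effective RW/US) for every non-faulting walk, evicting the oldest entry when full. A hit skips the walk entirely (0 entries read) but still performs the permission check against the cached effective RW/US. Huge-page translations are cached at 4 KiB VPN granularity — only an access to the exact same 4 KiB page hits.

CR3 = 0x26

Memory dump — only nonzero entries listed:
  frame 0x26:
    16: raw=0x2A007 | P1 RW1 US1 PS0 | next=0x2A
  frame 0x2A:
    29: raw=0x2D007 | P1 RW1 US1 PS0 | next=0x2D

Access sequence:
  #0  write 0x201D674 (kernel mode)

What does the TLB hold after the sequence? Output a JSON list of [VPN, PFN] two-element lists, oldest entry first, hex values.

Per-access translation:
#0 VA=0x201D674 (w,kernel):
  [0] read 0x26 idx=16: raw=0x2A007 flags P=1 W=1 U=1 S=0
  [1] read 0x2A idx=29: raw=0x2D007 flags P=1 W=1 U=1 S=0
  → PA=0x2D674  (2 entries read)

TLB: [["0x201D", "0x2D"]]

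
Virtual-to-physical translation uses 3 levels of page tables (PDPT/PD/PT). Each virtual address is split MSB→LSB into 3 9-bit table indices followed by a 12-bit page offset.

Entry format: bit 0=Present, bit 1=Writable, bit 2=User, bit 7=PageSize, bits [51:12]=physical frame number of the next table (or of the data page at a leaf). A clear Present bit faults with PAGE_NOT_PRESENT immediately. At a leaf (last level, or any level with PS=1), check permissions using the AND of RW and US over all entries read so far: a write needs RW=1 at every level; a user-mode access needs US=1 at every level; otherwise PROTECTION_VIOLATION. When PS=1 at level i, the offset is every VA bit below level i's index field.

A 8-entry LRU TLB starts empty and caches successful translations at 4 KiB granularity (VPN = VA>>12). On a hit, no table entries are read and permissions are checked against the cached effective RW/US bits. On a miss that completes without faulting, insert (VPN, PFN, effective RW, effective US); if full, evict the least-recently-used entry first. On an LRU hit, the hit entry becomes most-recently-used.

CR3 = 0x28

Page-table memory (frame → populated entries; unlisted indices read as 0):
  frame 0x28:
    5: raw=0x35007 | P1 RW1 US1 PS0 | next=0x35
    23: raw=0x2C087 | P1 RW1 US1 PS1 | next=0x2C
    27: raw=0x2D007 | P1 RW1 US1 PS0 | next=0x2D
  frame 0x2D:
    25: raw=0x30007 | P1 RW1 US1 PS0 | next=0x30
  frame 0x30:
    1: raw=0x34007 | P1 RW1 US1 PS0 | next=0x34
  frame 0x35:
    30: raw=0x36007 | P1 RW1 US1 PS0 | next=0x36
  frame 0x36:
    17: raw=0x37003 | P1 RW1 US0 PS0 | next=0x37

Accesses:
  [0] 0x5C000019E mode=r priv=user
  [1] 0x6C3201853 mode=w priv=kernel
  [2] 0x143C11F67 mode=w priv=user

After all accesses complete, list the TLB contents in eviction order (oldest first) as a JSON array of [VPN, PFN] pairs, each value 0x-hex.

Walk each access:
#0 VA=0x5C000019E (r,user):
  [0] read 0x28 idx=23: raw=0x2C087 flags P=1 W=1 U=1 S=1
  → PA=0x2C19E (huge @L0)  (1 entries read)
#1 VA=0x6C3201853 (w,kernel):
  [0] read 0x28 idx=27: raw=0x2D007 flags P=1 W=1 U=1 S=0
  [1] read 0x2D idx=25: raw=0x30007 flags P=1 W=1 U=1 S=0
  [2] read 0x30 idx=1: raw=0x34007 flags P=1 W=1 U=1 S=0
  → PA=0x34853  (3 entries read)
#2 VA=0x143C11F67 (w,user):
  [0] read 0x28 idx=5: raw=0x35007 flags P=1 W=1 U=1 S=0
  [1] read 0x35 idx=30: raw=0x36007 flags P=1 W=1 U=1 S=0
  [2] read 0x36 idx=17: raw=0x37003 flags P=1 W=1 U=0 S=0
  ⇒ fault: PROTECTION_VIOLATION  — 3 lookups

TLB: [["0x5C0000", "0x2C"], ["0x6C3201", "0x34"]]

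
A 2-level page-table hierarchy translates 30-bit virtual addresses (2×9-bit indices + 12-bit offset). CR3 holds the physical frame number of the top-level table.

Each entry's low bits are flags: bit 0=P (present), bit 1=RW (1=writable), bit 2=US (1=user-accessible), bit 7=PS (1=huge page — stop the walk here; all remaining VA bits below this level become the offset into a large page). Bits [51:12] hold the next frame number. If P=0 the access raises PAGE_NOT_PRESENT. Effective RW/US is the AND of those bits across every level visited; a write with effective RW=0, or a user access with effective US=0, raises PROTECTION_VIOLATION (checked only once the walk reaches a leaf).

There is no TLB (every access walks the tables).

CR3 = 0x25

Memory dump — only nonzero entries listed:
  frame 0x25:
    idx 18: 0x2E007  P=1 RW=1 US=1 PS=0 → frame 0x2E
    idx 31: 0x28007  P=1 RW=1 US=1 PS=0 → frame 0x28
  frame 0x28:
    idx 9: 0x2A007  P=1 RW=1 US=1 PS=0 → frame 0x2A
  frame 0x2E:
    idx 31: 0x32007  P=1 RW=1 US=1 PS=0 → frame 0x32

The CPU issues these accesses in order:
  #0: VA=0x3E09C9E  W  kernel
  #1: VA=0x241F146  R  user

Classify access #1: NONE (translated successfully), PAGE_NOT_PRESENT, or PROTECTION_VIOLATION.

Per-access translation:
#0 VA=0x3E09C9E (w,kernel):
  lvl0: tbl 0x25, slot 31 ⇒ 0x28007 (P1/RW1/US1/PS0)
  lvl1: tbl 0x28, slot 9 ⇒ 0x2A007 (P1/RW1/US1/PS0)
  ✓ 0x2AC9E  — 2 lookups
#1 VA=0x241F146 (r,user):
  lvl0: tbl 0x25, slot 18 ⇒ 0x2E007 (P1/RW1/US1/PS0)
  lvl1: tbl 0x2E, slot 31 ⇒ 0x32007 (P1/RW1/US1/PS0)
  ✓ 0x32146  — 2 lookups

Access #1 fault: NONE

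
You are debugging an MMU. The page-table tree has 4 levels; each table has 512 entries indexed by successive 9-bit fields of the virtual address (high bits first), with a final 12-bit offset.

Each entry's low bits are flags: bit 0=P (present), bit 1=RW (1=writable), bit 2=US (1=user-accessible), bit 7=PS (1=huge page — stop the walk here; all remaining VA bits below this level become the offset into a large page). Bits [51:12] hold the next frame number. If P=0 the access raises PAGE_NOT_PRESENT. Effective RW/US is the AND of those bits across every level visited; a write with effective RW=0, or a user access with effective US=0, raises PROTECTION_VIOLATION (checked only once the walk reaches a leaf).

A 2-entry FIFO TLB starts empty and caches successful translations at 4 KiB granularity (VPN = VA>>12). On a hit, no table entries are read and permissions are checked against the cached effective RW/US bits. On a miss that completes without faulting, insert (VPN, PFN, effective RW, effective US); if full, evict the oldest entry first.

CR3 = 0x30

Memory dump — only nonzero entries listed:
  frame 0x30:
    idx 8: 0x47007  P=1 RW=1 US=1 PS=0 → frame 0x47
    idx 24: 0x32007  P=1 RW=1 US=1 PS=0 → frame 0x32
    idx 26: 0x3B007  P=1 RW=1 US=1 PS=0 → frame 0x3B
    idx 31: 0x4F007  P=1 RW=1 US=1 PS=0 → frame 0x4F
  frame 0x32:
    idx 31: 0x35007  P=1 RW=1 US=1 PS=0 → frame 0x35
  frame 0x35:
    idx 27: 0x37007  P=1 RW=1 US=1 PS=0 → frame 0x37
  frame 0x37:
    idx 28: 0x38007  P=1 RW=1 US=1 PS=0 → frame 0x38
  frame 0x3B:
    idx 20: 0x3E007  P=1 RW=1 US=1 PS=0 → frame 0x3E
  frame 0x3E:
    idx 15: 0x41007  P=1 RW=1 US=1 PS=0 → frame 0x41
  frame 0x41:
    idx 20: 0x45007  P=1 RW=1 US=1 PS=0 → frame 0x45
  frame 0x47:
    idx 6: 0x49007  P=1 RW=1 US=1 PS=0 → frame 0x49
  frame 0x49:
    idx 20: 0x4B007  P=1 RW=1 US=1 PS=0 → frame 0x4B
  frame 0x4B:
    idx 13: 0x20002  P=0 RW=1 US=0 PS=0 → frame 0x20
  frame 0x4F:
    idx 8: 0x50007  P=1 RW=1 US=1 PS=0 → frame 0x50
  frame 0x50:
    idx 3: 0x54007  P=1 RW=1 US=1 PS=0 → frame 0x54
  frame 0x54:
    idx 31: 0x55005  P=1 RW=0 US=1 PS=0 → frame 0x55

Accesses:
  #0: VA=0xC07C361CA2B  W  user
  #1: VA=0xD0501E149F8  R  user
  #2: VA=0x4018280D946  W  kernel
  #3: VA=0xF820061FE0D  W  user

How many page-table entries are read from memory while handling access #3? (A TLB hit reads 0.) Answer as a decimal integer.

Trace:
#0 VA=0xC07C361CA2B (w,user):
  L0 @0x30[24] → 0x32007  P=1,RW=1,US=1,PS=0
  L1 @0x32[31] → 0x35007  P=1,RW=1,US=1,PS=0
  L2 @0x35[27] → 0x37007  P=1,RW=1,US=1,PS=0
  L3 @0x37[28] → 0x38007  P=1,RW=1,US=1,PS=0
  → PA=0x38A2B  (4 entries read)
#1 VA=0xD0501E149F8 (r,user):
  L0 @0x30[26] → 0x3B007  P=1,RW=1,US=1,PS=0
  L1 @0x3B[20] → 0x3E007  P=1,RW=1,US=1,PS=0
  L2 @0x3E[15] → 0x41007  P=1,RW=1,US=1,PS=0
  L3 @0x41[20] → 0x45007  P=1,RW=1,US=1,PS=0
  → PA=0x459F8  (4 entries read)
#2 VA=0x4018280D946 (w,kernel):
  L0 @0x30[8] → 0x47007  P=1,RW=1,US=1,PS=0
  L1 @0x47[6] → 0x49007  P=1,RW=1,US=1,PS=0
  L2 @0x49[20] → 0x4B007  P=1,RW=1,US=1,PS=0
  L3 @0x4B[13] → 0x20002  P=0,RW=1,US=0,PS=0
  ⇒ fault: PAGE_NOT_PRESENT  — 4 lookups
#3 VA=0xF820061FE0D (w,user):
  L0 @0x30[31] → 0x4F007  P=1,RW=1,US=1,PS=0
  L1 @0x4F[8] → 0x50007  P=1,RW=1,US=1,PS=0
  L2 @0x50[3] → 0x54007  P=1,RW=1,US=1,PS=0
  L3 @0x54[31] → 0x55005  P=1,RW=0,US=1,PS=0
  ⇒ fault: PROTECTION_VIOLATION  — 4 lookups

Entries read for #3: 4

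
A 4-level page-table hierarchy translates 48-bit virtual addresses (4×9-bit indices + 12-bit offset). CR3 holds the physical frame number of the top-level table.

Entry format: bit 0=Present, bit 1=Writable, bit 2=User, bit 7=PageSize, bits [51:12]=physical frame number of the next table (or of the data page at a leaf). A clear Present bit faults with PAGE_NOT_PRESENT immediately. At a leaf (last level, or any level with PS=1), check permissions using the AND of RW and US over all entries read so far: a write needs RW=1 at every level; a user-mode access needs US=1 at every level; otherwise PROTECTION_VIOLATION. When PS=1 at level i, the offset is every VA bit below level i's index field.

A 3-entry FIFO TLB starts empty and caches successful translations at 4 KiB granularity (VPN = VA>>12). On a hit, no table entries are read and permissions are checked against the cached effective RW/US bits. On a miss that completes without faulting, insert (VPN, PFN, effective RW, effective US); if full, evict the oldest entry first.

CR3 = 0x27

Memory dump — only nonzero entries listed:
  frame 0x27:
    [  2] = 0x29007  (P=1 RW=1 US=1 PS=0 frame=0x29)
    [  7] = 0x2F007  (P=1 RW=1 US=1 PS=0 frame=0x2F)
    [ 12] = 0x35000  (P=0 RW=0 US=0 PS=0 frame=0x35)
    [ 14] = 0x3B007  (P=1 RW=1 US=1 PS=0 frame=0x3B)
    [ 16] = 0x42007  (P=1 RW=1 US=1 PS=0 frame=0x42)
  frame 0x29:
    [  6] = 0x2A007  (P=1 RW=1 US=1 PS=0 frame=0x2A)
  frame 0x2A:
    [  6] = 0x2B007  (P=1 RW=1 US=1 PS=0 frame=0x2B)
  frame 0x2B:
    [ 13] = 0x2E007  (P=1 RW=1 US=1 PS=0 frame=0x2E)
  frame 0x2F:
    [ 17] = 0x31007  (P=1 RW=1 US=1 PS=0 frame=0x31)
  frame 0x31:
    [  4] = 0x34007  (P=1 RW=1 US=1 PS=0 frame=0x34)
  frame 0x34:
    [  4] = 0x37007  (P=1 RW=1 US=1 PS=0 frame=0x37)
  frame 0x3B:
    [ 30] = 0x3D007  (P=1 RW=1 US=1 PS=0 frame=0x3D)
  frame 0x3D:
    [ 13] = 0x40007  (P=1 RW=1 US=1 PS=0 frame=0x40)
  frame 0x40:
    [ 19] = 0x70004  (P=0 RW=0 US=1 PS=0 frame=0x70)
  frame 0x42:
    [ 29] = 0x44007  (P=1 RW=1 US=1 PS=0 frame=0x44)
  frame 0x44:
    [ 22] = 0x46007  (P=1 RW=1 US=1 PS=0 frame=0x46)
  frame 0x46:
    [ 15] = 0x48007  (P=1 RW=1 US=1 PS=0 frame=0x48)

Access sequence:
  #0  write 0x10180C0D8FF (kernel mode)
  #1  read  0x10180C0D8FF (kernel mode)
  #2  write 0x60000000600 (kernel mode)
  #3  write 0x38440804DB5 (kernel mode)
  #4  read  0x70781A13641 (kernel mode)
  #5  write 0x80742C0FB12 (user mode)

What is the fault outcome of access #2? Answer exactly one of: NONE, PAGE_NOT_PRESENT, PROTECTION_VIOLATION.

Trace:
#0 VA=0x10180C0D8FF (w,kernel):
  [0] read 0x27 idx=2: raw=0x29007 flags P=1 W=1 U=1 S=0
  [1] read 0x29 idx=6: raw=0x2A007 flags P=1 W=1 U=1 S=0
  [2] read 0x2A idx=6: raw=0x2B007 flags P=1 W=1 U=1 S=0
  [3] read 0x2B idx=13: raw=0x2E007 flags P=1 W=1 U=1 S=0
  ✓ 0x2E8FF  — 4 lookups
#1 VA=0x10180C0D8FF (r,kernel):
  TLB hit vpn=0x10180C0D → PA=0x2E8FF
#2 VA=0x60000000600 (w,kernel):
  [0] read 0x27 idx=12: raw=0x35000 flags P=0 W=0 U=0 S=0
  ⇒ fault: PAGE_NOT_PRESENT  — 1 lookups
#3 VA=0x38440804DB5 (w,kernel):
  [0] read 0x27 idx=7: raw=0x2F007 flags P=1 W=1 U=1 S=0
  [1] read 0x2F idx=17: raw=0x31007 flags P=1 W=1 U=1 S=0
  [2] read 0x31 idx=4: raw=0x34007 flags P=1 W=1 U=1 S=0
  [3] read 0x34 idx=4: raw=0x37007 flags P=1 W=1 U=1 S=0
  ✓ 0x37DB5  — 4 lookups
#4 VA=0x70781A13641 (r,kernel):
  [0] read 0x27 idx=14: raw=0x3B007 flags P=1 W=1 U=1 S=0
  [1] read 0x3B idx=30: raw=0x3D007 flags P=1 W=1 U=1 S=0
  [2] read 0x3D idx=13: raw=0x40007 flags P=1 W=1 U=1 S=0
  [3] read 0x40 idx=19: raw=0x70004 flags P=0 W=0 U=1 S=0
  ⇒ fault: PAGE_NOT_PRESENT  — 4 lookups
#5 VA=0x80742C0FB12 (w,user):
  [0] read 0x27 idx=16: raw=0x42007 flags P=1 W=1 U=1 S=0
  [1] read 0x42 idx=29: raw=0x44007 flags P=1 W=1 U=1 S=0
  [2] read 0x44 idx=22: raw=0x46007 flags P=1 W=1 U=1 S=0
  [3] read 0x46 idx=15: raw=0x48007 flags P=1 W=1 U=1 S=0
  ✓ 0x48B12  — 4 lookups

Access #2 fault: PAGE_NOT_PRESENT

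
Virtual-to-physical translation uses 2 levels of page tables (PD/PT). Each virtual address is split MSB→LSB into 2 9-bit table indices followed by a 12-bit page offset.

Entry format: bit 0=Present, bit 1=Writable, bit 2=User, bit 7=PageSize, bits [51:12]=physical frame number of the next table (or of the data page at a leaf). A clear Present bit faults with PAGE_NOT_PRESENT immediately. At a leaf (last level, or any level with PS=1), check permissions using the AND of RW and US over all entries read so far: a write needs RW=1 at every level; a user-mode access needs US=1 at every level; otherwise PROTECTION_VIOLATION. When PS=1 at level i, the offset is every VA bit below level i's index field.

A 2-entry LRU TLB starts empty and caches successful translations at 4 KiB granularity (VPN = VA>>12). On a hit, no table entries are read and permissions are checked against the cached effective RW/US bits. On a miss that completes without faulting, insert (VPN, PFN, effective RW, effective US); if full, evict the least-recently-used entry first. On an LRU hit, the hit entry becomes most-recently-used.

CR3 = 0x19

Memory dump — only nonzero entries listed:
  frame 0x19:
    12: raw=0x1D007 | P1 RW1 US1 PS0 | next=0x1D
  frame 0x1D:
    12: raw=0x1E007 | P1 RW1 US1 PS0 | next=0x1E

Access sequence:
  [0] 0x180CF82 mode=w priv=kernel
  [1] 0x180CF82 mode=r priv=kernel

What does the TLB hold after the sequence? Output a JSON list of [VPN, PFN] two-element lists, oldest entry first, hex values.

Walk each access:
#0 VA=0x180CF82 (w,kernel):
  lvl0: tbl 0x19, slot 12 ⇒ 0x1D007 (P1/RW1/US1/PS0)
  lvl1: tbl 0x1D, slot 12 ⇒ 0x1E007 (P1/RW1/US1/PS0)
  ✓ 0x1EF82  — 2 lookups
#1 VA=0x180CF82 (r,kernel):
  TLB hit vpn=0x180C → PA=0x1EF82

TLB: [["0x180C", "0x1E"]]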